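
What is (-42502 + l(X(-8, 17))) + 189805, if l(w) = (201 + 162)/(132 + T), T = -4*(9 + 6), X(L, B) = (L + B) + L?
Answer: 3535393/24 ≈ 1.4731e+5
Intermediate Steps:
X(L, B) = B + 2*L (X(L, B) = (B + L) + L = B + 2*L)
T = -60 (T = -4*15 = -60)
l(w) = 121/24 (l(w) = (201 + 162)/(132 - 60) = 363/72 = 363*(1/72) = 121/24)
(-42502 + l(X(-8, 17))) + 189805 = (-42502 + 121/24) + 189805 = -1019927/24 + 189805 = 3535393/24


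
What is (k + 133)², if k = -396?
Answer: 69169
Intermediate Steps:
(k + 133)² = (-396 + 133)² = (-263)² = 69169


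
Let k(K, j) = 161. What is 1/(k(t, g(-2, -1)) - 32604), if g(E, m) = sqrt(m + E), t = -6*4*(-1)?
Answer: -1/32443 ≈ -3.0823e-5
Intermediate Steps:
t = 24 (t = -24*(-1) = 24)
g(E, m) = sqrt(E + m)
1/(k(t, g(-2, -1)) - 32604) = 1/(161 - 32604) = 1/(-32443) = -1/32443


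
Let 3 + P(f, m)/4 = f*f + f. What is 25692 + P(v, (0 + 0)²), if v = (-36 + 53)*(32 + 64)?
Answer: 10685904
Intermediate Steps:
v = 1632 (v = 17*96 = 1632)
P(f, m) = -12 + 4*f + 4*f² (P(f, m) = -12 + 4*(f*f + f) = -12 + 4*(f² + f) = -12 + 4*(f + f²) = -12 + (4*f + 4*f²) = -12 + 4*f + 4*f²)
25692 + P(v, (0 + 0)²) = 25692 + (-12 + 4*1632 + 4*1632²) = 25692 + (-12 + 6528 + 4*2663424) = 25692 + (-12 + 6528 + 10653696) = 25692 + 10660212 = 10685904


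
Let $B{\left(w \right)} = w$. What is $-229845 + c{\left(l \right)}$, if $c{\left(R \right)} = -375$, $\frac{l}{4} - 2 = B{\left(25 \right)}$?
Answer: $-230220$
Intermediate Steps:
$l = 108$ ($l = 8 + 4 \cdot 25 = 8 + 100 = 108$)
$-229845 + c{\left(l \right)} = -229845 - 375 = -230220$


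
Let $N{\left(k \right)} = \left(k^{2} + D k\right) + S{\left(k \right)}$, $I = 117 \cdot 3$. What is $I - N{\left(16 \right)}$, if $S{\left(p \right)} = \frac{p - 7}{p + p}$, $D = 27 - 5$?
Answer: $- \frac{8233}{32} \approx -257.28$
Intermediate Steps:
$D = 22$
$I = 351$
$S{\left(p \right)} = \frac{-7 + p}{2 p}$
$N{\left(k \right)} = k^{2} + 22 k + \frac{-7 + k}{2 k}$ ($N{\left(k \right)} = \left(k^{2} + 22 k\right) + \frac{-7 + k}{2 k} = k^{2} + 22 k + \frac{-7 + k}{2 k}$)
$I - N{\left(16 \right)} = 351 - \frac{-7 + 16 + 2 \cdot 16^{2} \left(22 + 16\right)}{2 \cdot 16} = 351 - \frac{1}{2} \cdot \frac{1}{16} \left(-7 + 16 + 2 \cdot 256 \cdot 38\right) = 351 - \frac{1}{2} \cdot \frac{1}{16} \left(-7 + 16 + 19456\right) = 351 - \frac{1}{2} \cdot \frac{1}{16} \cdot 19465 = 351 - \frac{19465}{32} = - \frac{8233}{32}$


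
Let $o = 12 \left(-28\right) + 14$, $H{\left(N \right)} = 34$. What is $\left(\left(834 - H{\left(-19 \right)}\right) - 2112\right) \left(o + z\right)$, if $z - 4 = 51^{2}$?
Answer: $-2995296$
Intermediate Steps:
$z = 2605$ ($z = 4 + 51^{2} = 4 + 2601 = 2605$)
$o = -322$ ($o = -336 + 14 = -322$)
$\left(\left(834 - H{\left(-19 \right)}\right) - 2112\right) \left(o + z\right) = \left(\left(834 - 34\right) - 2112\right) \left(-322 + 2605\right) = \left(\left(834 - 34\right) - 2112\right) 2283 = \left(800 - 2112\right) 2283 = \left(-1312\right) 2283 = -2995296$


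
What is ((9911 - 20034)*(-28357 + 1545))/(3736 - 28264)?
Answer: -67854469/6132 ≈ -11066.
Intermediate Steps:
((9911 - 20034)*(-28357 + 1545))/(3736 - 28264) = -10123*(-26812)/(-24528) = 271417876*(-1/24528) = -67854469/6132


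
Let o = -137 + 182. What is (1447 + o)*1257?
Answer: 1875444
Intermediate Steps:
o = 45
(1447 + o)*1257 = (1447 + 45)*1257 = 1492*1257 = 1875444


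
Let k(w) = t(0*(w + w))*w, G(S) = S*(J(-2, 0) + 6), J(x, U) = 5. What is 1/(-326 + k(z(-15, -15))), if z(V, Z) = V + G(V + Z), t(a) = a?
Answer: -1/326 ≈ -0.0030675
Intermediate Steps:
G(S) = 11*S (G(S) = S*(5 + 6) = S*11 = 11*S)
z(V, Z) = 11*Z + 12*V (z(V, Z) = V + 11*(V + Z) = V + (11*V + 11*Z) = 11*Z + 12*V)
k(w) = 0 (k(w) = (0*(w + w))*w = (0*(2*w))*w = 0*w = 0)
1/(-326 + k(z(-15, -15))) = 1/(-326 + 0) = 1/(-326) = -1/326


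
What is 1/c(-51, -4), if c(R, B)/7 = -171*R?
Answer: 1/61047 ≈ 1.6381e-5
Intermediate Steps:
c(R, B) = -1197*R (c(R, B) = 7*(-171*R) = -1197*R)
1/c(-51, -4) = 1/(-1197*(-51)) = 1/61047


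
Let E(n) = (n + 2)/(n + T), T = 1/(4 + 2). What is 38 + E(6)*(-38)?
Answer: -418/37 ≈ -11.297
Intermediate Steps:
T = ⅙ (T = 1/6 = ⅙ ≈ 0.16667)
E(n) = (2 + n)/(⅙ + n) (E(n) = (n + 2)/(n + ⅙) = (2 + n)/(⅙ + n))
38 + E(6)*(-38) = 38 + (6*(2 + 6)/(1 + 6*6))*(-38) = 38 + (6*8/(1 + 36))*(-38) = 38 + (6*8/37)*(-38) = 38 + (6*(1/37)*8)*(-38) = 38 + (48/37)*(-38) = 38 - 1824/37 = -418/37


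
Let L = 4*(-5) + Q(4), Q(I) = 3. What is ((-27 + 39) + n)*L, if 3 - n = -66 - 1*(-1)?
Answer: -1360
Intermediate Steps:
n = 68 (n = 3 - (-66 - 1*(-1)) = 3 - (-66 + 1) = 3 - 1*(-65) = 3 + 65 = 68)
L = -17 (L = 4*(-5) + 3 = -20 + 3 = -17)
((-27 + 39) + n)*L = ((-27 + 39) + 68)*(-17) = (12 + 68)*(-17) = 80*(-17) = -1360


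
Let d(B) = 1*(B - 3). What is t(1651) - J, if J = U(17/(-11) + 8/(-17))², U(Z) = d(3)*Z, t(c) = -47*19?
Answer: -893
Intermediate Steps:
t(c) = -893
d(B) = -3 + B (d(B) = 1*(-3 + B) = -3 + B)
U(Z) = 0 (U(Z) = (-3 + 3)*Z = 0*Z = 0)
J = 0 (J = 0² = 0)
t(1651) - J = -893 - 1*0 = -893 + 0 = -893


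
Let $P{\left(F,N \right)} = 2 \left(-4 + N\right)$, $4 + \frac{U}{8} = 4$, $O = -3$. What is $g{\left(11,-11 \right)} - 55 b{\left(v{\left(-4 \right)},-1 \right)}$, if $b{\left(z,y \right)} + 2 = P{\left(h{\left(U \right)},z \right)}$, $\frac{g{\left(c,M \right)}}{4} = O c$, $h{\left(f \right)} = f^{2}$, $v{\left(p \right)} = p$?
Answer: $858$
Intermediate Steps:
$U = 0$ ($U = -32 + 8 \cdot 4 = -32 + 32 = 0$)
$P{\left(F,N \right)} = -8 + 2 N$
$g{\left(c,M \right)} = - 12 c$ ($g{\left(c,M \right)} = 4 \left(- 3 c\right) = - 12 c$)
$b{\left(z,y \right)} = -10 + 2 z$ ($b{\left(z,y \right)} = -2 + \left(-8 + 2 z\right) = -10 + 2 z$)
$g{\left(11,-11 \right)} - 55 b{\left(v{\left(-4 \right)},-1 \right)} = \left(-12\right) 11 - 55 \left(-10 + 2 \left(-4\right)\right) = -132 - 55 \left(-10 - 8\right) = -132 - -990 = -132 + 990 = 858$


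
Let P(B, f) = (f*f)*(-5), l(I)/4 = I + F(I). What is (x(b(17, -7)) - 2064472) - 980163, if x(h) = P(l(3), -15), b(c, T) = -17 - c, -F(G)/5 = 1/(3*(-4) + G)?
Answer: -3045760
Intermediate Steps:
F(G) = -5/(-12 + G) (F(G) = -5/(3*(-4) + G) = -5/(-12 + G))
l(I) = -20/(-12 + I) + 4*I (l(I) = 4*(I - 5/(-12 + I)) = -20/(-12 + I) + 4*I)
P(B, f) = -5*f**2 (P(B, f) = f**2*(-5) = -5*f**2)
x(h) = -1125 (x(h) = -5*(-15)**2 = -5*225 = -1125)
(x(b(17, -7)) - 2064472) - 980163 = (-1125 - 2064472) - 980163 = -2065597 - 980163 = -3045760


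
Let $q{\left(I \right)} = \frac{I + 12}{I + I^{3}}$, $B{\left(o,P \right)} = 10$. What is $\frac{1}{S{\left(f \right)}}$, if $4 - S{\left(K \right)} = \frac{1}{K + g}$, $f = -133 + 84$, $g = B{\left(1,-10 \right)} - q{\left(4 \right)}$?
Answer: $\frac{667}{2685} \approx 0.24842$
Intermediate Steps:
$q{\left(I \right)} = \frac{12 + I}{I + I^{3}}$
$g = \frac{166}{17}$ ($g = 10 - \frac{12 + 4}{4 + 4^{3}} = 10 - \frac{1}{4 + 64} \cdot 16 = 10 - \frac{1}{68} \cdot 16 = 10 - \frac{4}{17} = \frac{166}{17} \approx 9.7647$)
$f = -49$
$S{\left(K \right)} = 4 - \frac{1}{\frac{166}{17} + K}$ ($S{\left(K \right)} = 4 - \frac{1}{K + \frac{166}{17}} = 4 - \frac{1}{\frac{166}{17} + K}$)
$\frac{1}{S{\left(f \right)}} = \frac{1}{\frac{1}{166 + 17 \left(-49\right)} \left(647 + 68 \left(-49\right)\right)} = \frac{1}{\frac{1}{166 - 833} \left(647 - 3332\right)} = \frac{1}{\frac{1}{-667} \left(-2685\right)} = \frac{1}{\left(- \frac{1}{667}\right) \left(-2685\right)} = \frac{1}{\frac{2685}{667}} = \frac{667}{2685}$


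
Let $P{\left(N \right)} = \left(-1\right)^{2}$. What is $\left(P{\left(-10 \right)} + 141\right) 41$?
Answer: $5822$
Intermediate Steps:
$P{\left(N \right)} = 1$
$\left(P{\left(-10 \right)} + 141\right) 41 = \left(1 + 141\right) 41 = 142 \cdot 41 = 5822$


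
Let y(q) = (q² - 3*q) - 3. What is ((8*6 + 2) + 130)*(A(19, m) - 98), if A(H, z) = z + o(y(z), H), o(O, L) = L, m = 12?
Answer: -12060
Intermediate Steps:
y(q) = -3 + q² - 3*q
A(H, z) = H + z (A(H, z) = z + H = H + z)
((8*6 + 2) + 130)*(A(19, m) - 98) = ((8*6 + 2) + 130)*((19 + 12) - 98) = ((48 + 2) + 130)*(31 - 98) = (50 + 130)*(-67) = 180*(-67) = -12060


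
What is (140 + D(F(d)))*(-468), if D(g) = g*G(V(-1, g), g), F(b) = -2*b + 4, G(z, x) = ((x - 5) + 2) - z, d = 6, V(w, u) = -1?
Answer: -102960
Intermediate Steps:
G(z, x) = -3 + x - z (G(z, x) = ((-5 + x) + 2) - z = (-3 + x) - z = -3 + x - z)
F(b) = 4 - 2*b
D(g) = g*(-2 + g) (D(g) = g*(-3 + g - 1*(-1)) = g*(-3 + g + 1) = g*(-2 + g))
(140 + D(F(d)))*(-468) = (140 + (4 - 2*6)*(-2 + (4 - 2*6)))*(-468) = (140 + (4 - 12)*(-2 + (4 - 12)))*(-468) = (140 - 8*(-2 - 8))*(-468) = (140 - 8*(-10))*(-468) = (140 + 80)*(-468) = 220*(-468) = -102960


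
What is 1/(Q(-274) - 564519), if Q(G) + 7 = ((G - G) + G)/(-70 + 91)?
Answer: -21/11855320 ≈ -1.7714e-6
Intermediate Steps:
Q(G) = -7 + G/21 (Q(G) = -7 + ((G - G) + G)/(-70 + 91) = -7 + (0 + G)/21 = -7 + G*(1/21) = -7 + G/21)
1/(Q(-274) - 564519) = 1/((-7 + (1/21)*(-274)) - 564519) = 1/((-7 - 274/21) - 564519) = 1/(-421/21 - 564519) = 1/(-11855320/21) = -21/11855320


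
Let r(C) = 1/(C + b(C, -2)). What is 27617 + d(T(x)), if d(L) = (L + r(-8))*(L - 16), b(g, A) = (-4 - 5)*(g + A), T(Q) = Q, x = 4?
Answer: 1130323/41 ≈ 27569.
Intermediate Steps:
b(g, A) = -9*A - 9*g (b(g, A) = -9*(A + g) = -9*A - 9*g)
r(C) = 1/(18 - 8*C) (r(C) = 1/(C + (-9*(-2) - 9*C)) = 1/(C + (18 - 9*C)) = 1/(18 - 8*C))
d(L) = (-16 + L)*(1/82 + L) (d(L) = (L - 1/(-18 + 8*(-8)))*(L - 16) = (L - 1/(-18 - 64))*(-16 + L) = (L - 1/(-82))*(-16 + L) = (L - 1*(-1/82))*(-16 + L) = (L + 1/82)*(-16 + L) = (1/82 + L)*(-16 + L) = (-16 + L)*(1/82 + L))
27617 + d(T(x)) = 27617 + (-8/41 + 4² - 1311/82*4) = 27617 + (-8/41 + 16 - 2622/41) = 27617 - 1974/41 = 1130323/41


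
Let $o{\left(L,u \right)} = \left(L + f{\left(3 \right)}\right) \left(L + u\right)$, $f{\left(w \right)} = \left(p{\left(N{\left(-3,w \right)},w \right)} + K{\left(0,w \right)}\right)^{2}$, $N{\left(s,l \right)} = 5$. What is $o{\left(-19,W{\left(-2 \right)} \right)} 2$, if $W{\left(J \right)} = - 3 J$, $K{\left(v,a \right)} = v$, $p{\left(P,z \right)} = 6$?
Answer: $-442$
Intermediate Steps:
$f{\left(w \right)} = 36$ ($f{\left(w \right)} = \left(6 + 0\right)^{2} = 6^{2} = 36$)
$o{\left(L,u \right)} = \left(36 + L\right) \left(L + u\right)$ ($o{\left(L,u \right)} = \left(L + 36\right) \left(L + u\right) = \left(36 + L\right) \left(L + u\right)$)
$o{\left(-19,W{\left(-2 \right)} \right)} 2 = \left(\left(-19\right)^{2} + 36 \left(-19\right) + 36 \left(\left(-3\right) \left(-2\right)\right) - 19 \left(\left(-3\right) \left(-2\right)\right)\right) 2 = \left(361 - 684 + 36 \cdot 6 - 114\right) 2 = \left(361 - 684 + 216 - 114\right) 2 = \left(-221\right) 2 = -442$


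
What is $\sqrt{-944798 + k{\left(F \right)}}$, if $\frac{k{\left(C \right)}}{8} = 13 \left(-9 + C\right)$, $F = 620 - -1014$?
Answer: $i \sqrt{775798} \approx 880.79 i$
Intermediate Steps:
$F = 1634$ ($F = 620 + 1014 = 1634$)
$k{\left(C \right)} = -936 + 104 C$ ($k{\left(C \right)} = 8 \cdot 13 \left(-9 + C\right) = 8 \left(-117 + 13 C\right) = -936 + 104 C$)
$\sqrt{-944798 + k{\left(F \right)}} = \sqrt{-944798 + \left(-936 + 104 \cdot 1634\right)} = \sqrt{-944798 + \left(-936 + 169936\right)} = \sqrt{-944798 + 169000} = \sqrt{-775798} = i \sqrt{775798}$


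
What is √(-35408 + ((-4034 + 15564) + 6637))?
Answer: I*√17241 ≈ 131.3*I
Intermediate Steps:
√(-35408 + ((-4034 + 15564) + 6637)) = √(-35408 + (11530 + 6637)) = √(-35408 + 18167) = √(-17241) = I*√17241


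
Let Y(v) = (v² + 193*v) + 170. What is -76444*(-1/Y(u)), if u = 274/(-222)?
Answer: -235466631/205403 ≈ -1146.4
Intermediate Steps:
u = -137/111 (u = 274*(-1/222) = -137/111 ≈ -1.2342)
Y(v) = 170 + v² + 193*v
-76444*(-1/Y(u)) = -76444*(-1/(170 + (-137/111)² + 193*(-137/111))) = -76444*(-1/(170 + 18769/12321 - 26441/111)) = -76444/((-1*(-821612/12321))) = -76444/821612/12321 = -76444*12321/821612 = -235466631/205403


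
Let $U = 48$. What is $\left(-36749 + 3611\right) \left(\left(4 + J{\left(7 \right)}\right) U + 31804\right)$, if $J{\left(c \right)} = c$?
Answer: $-1071417816$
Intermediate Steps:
$\left(-36749 + 3611\right) \left(\left(4 + J{\left(7 \right)}\right) U + 31804\right) = \left(-36749 + 3611\right) \left(\left(4 + 7\right) 48 + 31804\right) = - 33138 \left(11 \cdot 48 + 31804\right) = - 33138 \left(528 + 31804\right) = \left(-33138\right) 32332 = -1071417816$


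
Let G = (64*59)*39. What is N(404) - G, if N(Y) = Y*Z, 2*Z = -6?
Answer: -148476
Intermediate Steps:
Z = -3 (Z = (½)*(-6) = -3)
G = 147264 (G = 3776*39 = 147264)
N(Y) = -3*Y (N(Y) = Y*(-3) = -3*Y)
N(404) - G = -3*404 - 1*147264 = -1212 - 147264 = -148476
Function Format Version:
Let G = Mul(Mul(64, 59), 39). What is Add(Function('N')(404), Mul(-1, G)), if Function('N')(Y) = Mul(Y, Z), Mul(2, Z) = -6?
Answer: -148476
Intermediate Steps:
Z = -3 (Z = Mul(Rational(1, 2), -6) = -3)
G = 147264 (G = Mul(3776, 39) = 147264)
Function('N')(Y) = Mul(-3, Y) (Function('N')(Y) = Mul(Y, -3) = Mul(-3, Y))
Add(Function('N')(404), Mul(-1, G)) = Add(Mul(-3, 404), Mul(-1, 147264)) = Add(-1212, -147264) = -148476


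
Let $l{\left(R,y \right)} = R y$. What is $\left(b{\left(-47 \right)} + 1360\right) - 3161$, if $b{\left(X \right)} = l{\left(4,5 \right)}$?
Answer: $-1781$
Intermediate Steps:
$b{\left(X \right)} = 20$ ($b{\left(X \right)} = 4 \cdot 5 = 20$)
$\left(b{\left(-47 \right)} + 1360\right) - 3161 = \left(20 + 1360\right) - 3161 = 1380 - 3161 = -1781$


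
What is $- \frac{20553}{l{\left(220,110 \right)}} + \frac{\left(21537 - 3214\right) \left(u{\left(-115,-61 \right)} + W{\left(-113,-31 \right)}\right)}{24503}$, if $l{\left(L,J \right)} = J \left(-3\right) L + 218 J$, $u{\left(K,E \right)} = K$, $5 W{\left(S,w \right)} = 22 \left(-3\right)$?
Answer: $- \frac{514503113}{5390660} \approx -95.443$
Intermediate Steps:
$W{\left(S,w \right)} = - \frac{66}{5}$ ($W{\left(S,w \right)} = \frac{22 \left(-3\right)}{5} = \frac{1}{5} \left(-66\right) = - \frac{66}{5}$)
$l{\left(L,J \right)} = 218 J - 3 J L$ ($l{\left(L,J \right)} = - 3 J L + 218 J = 218 J - 3 J L$)
$- \frac{20553}{l{\left(220,110 \right)}} + \frac{\left(21537 - 3214\right) \left(u{\left(-115,-61 \right)} + W{\left(-113,-31 \right)}\right)}{24503} = - \frac{20553}{110 \left(218 - 660\right)} + \frac{\left(21537 - 3214\right) \left(-115 - \frac{66}{5}\right)}{24503} = - \frac{20553}{110 \left(218 - 660\right)} + 18323 \left(- \frac{641}{5}\right) \frac{1}{24503} = - \frac{20553}{110 \left(-442\right)} - \frac{11745043}{122515} = - \frac{20553}{-48620} - \frac{11745043}{122515} = \left(-20553\right) \left(- \frac{1}{48620}\right) - \frac{11745043}{122515} = \frac{93}{220} - \frac{11745043}{122515} = - \frac{514503113}{5390660}$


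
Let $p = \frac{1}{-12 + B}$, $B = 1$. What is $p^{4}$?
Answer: $\frac{1}{14641} \approx 6.8301 \cdot 10^{-5}$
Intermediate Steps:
$p = - \frac{1}{11}$ ($p = \frac{1}{-12 + 1} = \frac{1}{-11} = - \frac{1}{11} \approx -0.090909$)
$p^{4} = \left(- \frac{1}{11}\right)^{4} = \frac{1}{14641}$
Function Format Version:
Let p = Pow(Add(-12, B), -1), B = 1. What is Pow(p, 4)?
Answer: Rational(1, 14641) ≈ 6.8301e-5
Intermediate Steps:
p = Rational(-1, 11) (p = Pow(Add(-12, 1), -1) = Pow(-11, -1) = Rational(-1, 11) ≈ -0.090909)
Pow(p, 4) = Pow(Rational(-1, 11), 4) = Rational(1, 14641)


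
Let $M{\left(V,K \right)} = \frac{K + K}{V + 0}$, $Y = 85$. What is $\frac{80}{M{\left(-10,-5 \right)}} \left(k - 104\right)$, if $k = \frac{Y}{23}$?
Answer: $- \frac{184560}{23} \approx -8024.3$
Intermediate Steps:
$M{\left(V,K \right)} = \frac{2 K}{V}$
$k = \frac{85}{23} \approx 3.6957$
$\frac{80}{M{\left(-10,-5 \right)}} \left(k - 104\right) = \frac{80}{2 \left(-5\right) \frac{1}{-10}} \left(\frac{85}{23} - 104\right) = \frac{80}{2 \left(-5\right) \left(- \frac{1}{10}\right)} \left(- \frac{2307}{23}\right) = \frac{80}{1} \left(- \frac{2307}{23}\right) = 80 \cdot 1 \left(- \frac{2307}{23}\right) = 80 \left(- \frac{2307}{23}\right) = - \frac{184560}{23}$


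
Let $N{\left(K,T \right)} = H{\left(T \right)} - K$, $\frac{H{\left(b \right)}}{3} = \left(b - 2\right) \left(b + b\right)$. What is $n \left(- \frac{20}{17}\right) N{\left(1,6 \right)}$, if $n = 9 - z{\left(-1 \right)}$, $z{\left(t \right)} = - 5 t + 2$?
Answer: $- \frac{5720}{17} \approx -336.47$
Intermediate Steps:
$z{\left(t \right)} = 2 - 5 t$
$H{\left(b \right)} = 6 b \left(-2 + b\right)$ ($H{\left(b \right)} = 3 \left(b - 2\right) \left(b + b\right) = 3 \left(-2 + b\right) 2 b = 3 \cdot 2 b \left(-2 + b\right) = 6 b \left(-2 + b\right)$)
$n = 2$ ($n = 9 - \left(2 - -5\right) = 9 - \left(2 + 5\right) = 9 - 7 = 2$)
$N{\left(K,T \right)} = - K + 6 T \left(-2 + T\right)$ ($N{\left(K,T \right)} = 6 T \left(-2 + T\right) - K = - K + 6 T \left(-2 + T\right)$)
$n \left(- \frac{20}{17}\right) N{\left(1,6 \right)} = 2 \left(- \frac{20}{17}\right) \left(\left(-1\right) 1 + 6 \cdot 6 \left(-2 + 6\right)\right) = 2 \left(\left(-20\right) \frac{1}{17}\right) \left(-1 + 6 \cdot 6 \cdot 4\right) = 2 \left(- \frac{20}{17}\right) \left(-1 + 144\right) = \left(- \frac{40}{17}\right) 143 = - \frac{5720}{17}$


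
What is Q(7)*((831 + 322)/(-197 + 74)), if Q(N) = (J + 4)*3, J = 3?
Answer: -8071/41 ≈ -196.85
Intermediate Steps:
Q(N) = 21 (Q(N) = (3 + 4)*3 = 7*3 = 21)
Q(7)*((831 + 322)/(-197 + 74)) = 21*((831 + 322)/(-197 + 74)) = 21*(1153/(-123)) = 21*(1153*(-1/123)) = 21*(-1153/123) = -8071/41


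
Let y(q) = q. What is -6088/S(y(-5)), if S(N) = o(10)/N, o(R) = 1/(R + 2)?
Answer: 365280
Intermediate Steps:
o(R) = 1/(2 + R)
S(N) = 1/(12*N) (S(N) = 1/((2 + 10)*N) = 1/(12*N))
-6088/S(y(-5)) = -6088/((1/12)/(-5)) = -6088/((1/12)*(-⅕)) = -6088/(-1/60) = -6088*(-60) = 365280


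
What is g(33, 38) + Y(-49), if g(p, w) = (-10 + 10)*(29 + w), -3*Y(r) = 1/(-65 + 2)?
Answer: 1/189 ≈ 0.0052910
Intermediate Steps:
Y(r) = 1/189 (Y(r) = -1/(3*(-65 + 2)) = -⅓/(-63) = -⅓*(-1/63) = 1/189)
g(p, w) = 0 (g(p, w) = 0*(29 + w) = 0)
g(33, 38) + Y(-49) = 0 + 1/189 = 1/189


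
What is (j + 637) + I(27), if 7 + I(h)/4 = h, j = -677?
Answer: 40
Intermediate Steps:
I(h) = -28 + 4*h
(j + 637) + I(27) = (-677 + 637) + (-28 + 4*27) = -40 + (-28 + 108) = -40 + 80 = 40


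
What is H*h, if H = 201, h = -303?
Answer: -60903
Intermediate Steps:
H*h = 201*(-303) = -60903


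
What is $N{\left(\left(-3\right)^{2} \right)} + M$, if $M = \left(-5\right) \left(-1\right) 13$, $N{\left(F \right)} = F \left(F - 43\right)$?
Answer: $-241$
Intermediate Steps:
$N{\left(F \right)} = F \left(-43 + F\right)$
$M = 65$ ($M = 5 \cdot 13 = 65$)
$N{\left(\left(-3\right)^{2} \right)} + M = \left(-3\right)^{2} \left(-43 + \left(-3\right)^{2}\right) + 65 = 9 \left(-43 + 9\right) + 65 = 9 \left(-34\right) + 65 = -306 + 65 = -241$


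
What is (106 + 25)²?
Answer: 17161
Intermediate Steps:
(106 + 25)² = 131² = 17161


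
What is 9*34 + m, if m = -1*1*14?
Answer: 292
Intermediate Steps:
m = -14 (m = -1*14 = -14)
9*34 + m = 9*34 - 14 = 306 - 14 = 292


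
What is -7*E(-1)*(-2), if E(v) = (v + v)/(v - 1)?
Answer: 14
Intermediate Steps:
E(v) = 2*v/(-1 + v) (E(v) = (2*v)/(-1 + v) = 2*v/(-1 + v))
-7*E(-1)*(-2) = -14*(-1)/(-1 - 1)*(-2) = -14*(-1)/(-2)*(-2) = -14*(-1)*(-1)/2*(-2) = -7*1*(-2) = -7*(-2) = 14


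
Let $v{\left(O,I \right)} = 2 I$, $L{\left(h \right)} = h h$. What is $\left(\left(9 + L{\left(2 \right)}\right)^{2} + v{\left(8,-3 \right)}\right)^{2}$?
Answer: $26569$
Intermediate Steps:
$L{\left(h \right)} = h^{2}$
$\left(\left(9 + L{\left(2 \right)}\right)^{2} + v{\left(8,-3 \right)}\right)^{2} = \left(\left(9 + 2^{2}\right)^{2} + 2 \left(-3\right)\right)^{2} = \left(\left(9 + 4\right)^{2} - 6\right)^{2} = \left(13^{2} - 6\right)^{2} = \left(169 - 6\right)^{2} = 163^{2} = 26569$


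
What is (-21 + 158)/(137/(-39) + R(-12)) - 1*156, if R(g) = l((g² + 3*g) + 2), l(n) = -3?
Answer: -44967/254 ≈ -177.04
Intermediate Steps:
R(g) = -3
(-21 + 158)/(137/(-39) + R(-12)) - 1*156 = (-21 + 158)/(137/(-39) - 3) - 1*156 = 137/(137*(-1/39) - 3) - 156 = 137/(-137/39 - 3) - 156 = 137/(-254/39) - 156 = 137*(-39/254) - 156 = -5343/254 - 156 = -44967/254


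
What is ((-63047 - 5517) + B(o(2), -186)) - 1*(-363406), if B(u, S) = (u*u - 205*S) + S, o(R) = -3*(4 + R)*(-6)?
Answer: 344450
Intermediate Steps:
o(R) = 72 + 18*R (o(R) = (-12 - 3*R)*(-6) = 72 + 18*R)
B(u, S) = u² - 204*S (B(u, S) = (u² - 205*S) + S = u² - 204*S)
((-63047 - 5517) + B(o(2), -186)) - 1*(-363406) = ((-63047 - 5517) + ((72 + 18*2)² - 204*(-186))) - 1*(-363406) = (-68564 + ((72 + 36)² + 37944)) + 363406 = (-68564 + (108² + 37944)) + 363406 = (-68564 + (11664 + 37944)) + 363406 = (-68564 + 49608) + 363406 = -18956 + 363406 = 344450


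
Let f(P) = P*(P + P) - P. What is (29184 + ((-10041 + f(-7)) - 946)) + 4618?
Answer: 22920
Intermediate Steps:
f(P) = -P + 2*P² (f(P) = P*(2*P) - P = 2*P² - P = -P + 2*P²)
(29184 + ((-10041 + f(-7)) - 946)) + 4618 = (29184 + ((-10041 - 7*(-1 + 2*(-7))) - 946)) + 4618 = (29184 + ((-10041 - 7*(-1 - 14)) - 946)) + 4618 = (29184 + ((-10041 - 7*(-15)) - 946)) + 4618 = (29184 + ((-10041 + 105) - 946)) + 4618 = (29184 + (-9936 - 946)) + 4618 = (29184 - 10882) + 4618 = 18302 + 4618 = 22920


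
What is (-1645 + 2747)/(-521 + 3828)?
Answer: 1102/3307 ≈ 0.33323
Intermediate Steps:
(-1645 + 2747)/(-521 + 3828) = 1102/3307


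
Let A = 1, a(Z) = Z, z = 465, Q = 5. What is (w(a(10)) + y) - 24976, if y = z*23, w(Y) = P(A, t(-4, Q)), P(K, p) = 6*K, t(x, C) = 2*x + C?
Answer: -14275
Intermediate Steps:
t(x, C) = C + 2*x
w(Y) = 6 (w(Y) = 6*1 = 6)
y = 10695 (y = 465*23 = 10695)
(w(a(10)) + y) - 24976 = (6 + 10695) - 24976 = 10701 - 24976 = -14275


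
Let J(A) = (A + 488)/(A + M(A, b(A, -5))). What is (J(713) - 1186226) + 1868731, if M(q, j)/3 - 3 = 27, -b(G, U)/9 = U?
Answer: 548052716/803 ≈ 6.8251e+5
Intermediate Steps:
b(G, U) = -9*U
M(q, j) = 90 (M(q, j) = 9 + 3*27 = 9 + 81 = 90)
J(A) = (488 + A)/(90 + A) (J(A) = (A + 488)/(A + 90) = (488 + A)/(90 + A))
(J(713) - 1186226) + 1868731 = ((488 + 713)/(90 + 713) - 1186226) + 1868731 = (1201/803 - 1186226) + 1868731 = -952538277/803 + 1868731 = 548052716/803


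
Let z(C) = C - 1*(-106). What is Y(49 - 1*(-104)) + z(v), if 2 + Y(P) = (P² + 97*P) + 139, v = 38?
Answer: 38531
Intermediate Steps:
z(C) = 106 + C (z(C) = C + 106 = 106 + C)
Y(P) = 137 + P² + 97*P (Y(P) = -2 + ((P² + 97*P) + 139) = -2 + (139 + P² + 97*P) = 137 + P² + 97*P)
Y(49 - 1*(-104)) + z(v) = (137 + (49 - 1*(-104))² + 97*(49 - 1*(-104))) + (106 + 38) = (137 + (49 + 104)² + 97*(49 + 104)) + 144 = (137 + 153² + 97*153) + 144 = (137 + 23409 + 14841) + 144 = 38387 + 144 = 38531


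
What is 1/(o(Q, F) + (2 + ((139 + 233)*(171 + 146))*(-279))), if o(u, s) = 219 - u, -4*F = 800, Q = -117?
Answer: -1/32900458 ≈ -3.0395e-8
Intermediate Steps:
F = -200 (F = -¼*800 = -200)
1/(o(Q, F) + (2 + ((139 + 233)*(171 + 146))*(-279))) = 1/((219 - 1*(-117)) + (2 + ((139 + 233)*(171 + 146))*(-279))) = 1/((219 + 117) + (2 + (372*317)*(-279))) = 1/(336 + (2 + 117924*(-279))) = 1/(336 + (2 - 32900796)) = 1/(336 - 32900794) = 1/(-32900458) = -1/32900458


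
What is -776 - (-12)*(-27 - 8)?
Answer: -1196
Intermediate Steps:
-776 - (-12)*(-27 - 8) = -776 - (-12)*(-35) = -776 - 1*420 = -776 - 420 = -1196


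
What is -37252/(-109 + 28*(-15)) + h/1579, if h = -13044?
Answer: 51920632/835291 ≈ 62.159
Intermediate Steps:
-37252/(-109 + 28*(-15)) + h/1579 = -37252/(-109 + 28*(-15)) - 13044/1579 = -37252/(-109 - 420) - 13044*1/1579 = -37252/(-529) - 13044/1579 = -37252*(-1/529) - 13044/1579 = 37252/529 - 13044/1579 = 51920632/835291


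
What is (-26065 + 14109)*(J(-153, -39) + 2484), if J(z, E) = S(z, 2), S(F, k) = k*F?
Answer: -26040168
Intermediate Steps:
S(F, k) = F*k
J(z, E) = 2*z (J(z, E) = z*2 = 2*z)
(-26065 + 14109)*(J(-153, -39) + 2484) = (-26065 + 14109)*(2*(-153) + 2484) = -11956*(-306 + 2484) = -11956*2178 = -26040168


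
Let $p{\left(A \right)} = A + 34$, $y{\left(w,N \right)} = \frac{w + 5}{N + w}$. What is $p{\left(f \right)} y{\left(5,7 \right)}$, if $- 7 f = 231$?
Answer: $\frac{5}{6} \approx 0.83333$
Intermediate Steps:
$y{\left(w,N \right)} = \frac{5 + w}{N + w}$
$f = -33$ ($f = \left(- \frac{1}{7}\right) 231 = -33$)
$p{\left(A \right)} = 34 + A$
$p{\left(f \right)} y{\left(5,7 \right)} = \left(34 - 33\right) \frac{5 + 5}{7 + 5} = 1 \cdot \frac{1}{12} \cdot 10 = 1 \cdot \frac{5}{6} = \frac{5}{6}$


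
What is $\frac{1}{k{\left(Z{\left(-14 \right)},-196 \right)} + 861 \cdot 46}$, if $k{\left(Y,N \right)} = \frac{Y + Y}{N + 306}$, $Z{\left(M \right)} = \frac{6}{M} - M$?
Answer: $\frac{77}{3049681} \approx 2.5249 \cdot 10^{-5}$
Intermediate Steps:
$Z{\left(M \right)} = - M + \frac{6}{M}$
$k{\left(Y,N \right)} = \frac{2 Y}{306 + N}$
$\frac{1}{k{\left(Z{\left(-14 \right)},-196 \right)} + 861 \cdot 46} = \frac{1}{\frac{2 \left(\left(-1\right) \left(-14\right) + \frac{6}{-14}\right)}{306 - 196} + 861 \cdot 46} = \frac{1}{\frac{2 \left(14 + 6 \left(- \frac{1}{14}\right)\right)}{110} + 39606} = \frac{1}{2 \left(14 - \frac{3}{7}\right) \frac{1}{110} + 39606} = \frac{1}{2 \cdot \frac{95}{7} \cdot \frac{1}{110} + 39606} = \frac{1}{\frac{19}{77} + 39606} = \frac{1}{\frac{3049681}{77}} = \frac{77}{3049681}$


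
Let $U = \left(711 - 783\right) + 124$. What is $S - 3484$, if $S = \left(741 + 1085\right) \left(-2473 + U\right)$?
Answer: $-4424230$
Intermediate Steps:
$U = 52$ ($U = -72 + 124 = 52$)
$S = -4420746$ ($S = \left(741 + 1085\right) \left(-2473 + 52\right) = 1826 \left(-2421\right) = -4420746$)
$S - 3484 = -4420746 - 3484 = -4424230$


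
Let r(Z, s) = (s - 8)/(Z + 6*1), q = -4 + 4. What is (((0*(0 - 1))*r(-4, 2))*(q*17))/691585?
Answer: 0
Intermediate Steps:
q = 0
r(Z, s) = (-8 + s)/(6 + Z) (r(Z, s) = (-8 + s)/(Z + 6) = (-8 + s)/(6 + Z))
(((0*(0 - 1))*r(-4, 2))*(q*17))/691585 = (((0*(0 - 1))*((-8 + 2)/(6 - 4)))*(0*17))/691585 = (((0*(-1))*(-6/2))*0)*(1/691585) = ((0*((½)*(-6)))*0)*(1/691585) = ((0*(-3))*0)*(1/691585) = (0*0)*(1/691585) = 0*(1/691585) = 0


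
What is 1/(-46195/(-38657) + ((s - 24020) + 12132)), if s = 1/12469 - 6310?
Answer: -482014133/8771117148222 ≈ -5.4955e-5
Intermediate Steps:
s = -78679389/12469 (s = 1/12469 - 6310 = -78679389/12469 ≈ -6310.0)
1/(-46195/(-38657) + ((s - 24020) + 12132)) = 1/(-46195/(-38657) + ((-78679389/12469 - 24020) + 12132)) = 1/(-46195*(-1/38657) + (-378184769/12469 + 12132)) = 1/(46195/38657 - 226910861/12469) = 1/(-8771117148222/482014133) = -482014133/8771117148222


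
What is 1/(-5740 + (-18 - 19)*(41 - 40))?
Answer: -1/5777 ≈ -0.00017310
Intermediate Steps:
1/(-5740 + (-18 - 19)*(41 - 40)) = 1/(-5740 - 37*1) = 1/(-5740 - 37) = 1/(-5777) = -1/5777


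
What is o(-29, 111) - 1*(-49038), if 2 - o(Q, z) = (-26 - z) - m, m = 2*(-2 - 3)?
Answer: 49167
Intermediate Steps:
m = -10 (m = 2*(-5) = -10)
o(Q, z) = 18 + z (o(Q, z) = 2 - ((-26 - z) - 1*(-10)) = 2 - ((-26 - z) + 10) = 2 - (-16 - z) = 2 + (16 + z) = 18 + z)
o(-29, 111) - 1*(-49038) = (18 + 111) - 1*(-49038) = 129 + 49038 = 49167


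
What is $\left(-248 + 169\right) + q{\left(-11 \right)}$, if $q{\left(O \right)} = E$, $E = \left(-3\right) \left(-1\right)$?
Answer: $-76$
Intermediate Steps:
$E = 3$
$q{\left(O \right)} = 3$
$\left(-248 + 169\right) + q{\left(-11 \right)} = \left(-248 + 169\right) + 3 = -79 + 3 = -76$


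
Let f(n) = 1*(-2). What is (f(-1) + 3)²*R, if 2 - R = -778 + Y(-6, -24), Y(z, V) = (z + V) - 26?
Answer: 836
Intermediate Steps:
f(n) = -2
Y(z, V) = -26 + V + z (Y(z, V) = (V + z) - 26 = -26 + V + z)
R = 836 (R = 2 - (-778 + (-26 - 24 - 6)) = 2 - (-778 - 56) = 2 - 1*(-834) = 2 + 834 = 836)
(f(-1) + 3)²*R = (-2 + 3)²*836 = 1²*836 = 1*836 = 836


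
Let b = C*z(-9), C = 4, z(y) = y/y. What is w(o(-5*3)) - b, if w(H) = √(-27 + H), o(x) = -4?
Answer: -4 + I*√31 ≈ -4.0 + 5.5678*I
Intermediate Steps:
z(y) = 1
b = 4 (b = 4*1 = 4)
w(o(-5*3)) - b = √(-27 - 4) - 1*4 = √(-31) - 4 = I*√31 - 4 = -4 + I*√31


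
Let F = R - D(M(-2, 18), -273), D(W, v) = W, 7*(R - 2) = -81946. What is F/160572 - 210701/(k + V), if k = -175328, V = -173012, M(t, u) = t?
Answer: 17357787557/32627962780 ≈ 0.53199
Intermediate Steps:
R = -81932/7 (R = 2 + (⅐)*(-81946) = 2 - 81946/7 = -81932/7 ≈ -11705.)
F = -81918/7 (F = -81932/7 - 1*(-2) = -81932/7 + 2 = -81918/7 ≈ -11703.)
F/160572 - 210701/(k + V) = -81918/7/160572 - 210701/(-175328 - 173012) = -81918/7*1/160572 - 210701/(-348340) = -13653/187334 - 210701*(-1/348340) = -13653/187334 + 210701/348340 = 17357787557/32627962780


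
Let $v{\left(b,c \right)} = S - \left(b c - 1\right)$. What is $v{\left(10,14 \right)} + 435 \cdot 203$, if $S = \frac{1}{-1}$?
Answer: $88165$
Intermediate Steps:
$S = -1$
$v{\left(b,c \right)} = - b c$ ($v{\left(b,c \right)} = -1 - \left(b c - 1\right) = -1 - \left(-1 + b c\right) = - b c$)
$v{\left(10,14 \right)} + 435 \cdot 203 = \left(-1\right) 10 \cdot 14 + 435 \cdot 203 = -140 + 88305 = 88165$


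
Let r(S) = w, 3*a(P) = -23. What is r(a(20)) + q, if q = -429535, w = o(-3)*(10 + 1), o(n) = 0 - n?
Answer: -429502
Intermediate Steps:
o(n) = -n
a(P) = -23/3 (a(P) = (⅓)*(-23) = -23/3)
w = 33 (w = (-1*(-3))*(10 + 1) = 3*11 = 33)
r(S) = 33
r(a(20)) + q = 33 - 429535 = -429502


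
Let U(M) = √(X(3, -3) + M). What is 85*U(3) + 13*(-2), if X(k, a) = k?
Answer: -26 + 85*√6 ≈ 182.21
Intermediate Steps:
U(M) = √(3 + M)
85*U(3) + 13*(-2) = 85*√(3 + 3) + 13*(-2) = 85*√6 - 26 = -26 + 85*√6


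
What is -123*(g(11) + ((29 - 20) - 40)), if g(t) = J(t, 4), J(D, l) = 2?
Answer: 3567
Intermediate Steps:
g(t) = 2
-123*(g(11) + ((29 - 20) - 40)) = -123*(2 + ((29 - 20) - 40)) = -123*(2 + (9 - 40)) = -123*(2 - 31) = -123*(-29) = 3567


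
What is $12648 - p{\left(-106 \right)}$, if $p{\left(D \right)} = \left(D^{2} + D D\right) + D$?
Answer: $-9718$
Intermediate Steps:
$p{\left(D \right)} = D + 2 D^{2}$ ($p{\left(D \right)} = \left(D^{2} + D^{2}\right) + D = 2 D^{2} + D = D + 2 D^{2}$)
$12648 - p{\left(-106 \right)} = 12648 - - 106 \left(1 + 2 \left(-106\right)\right) = 12648 - - 106 \left(1 - 212\right) = 12648 - \left(-106\right) \left(-211\right) = 12648 - 22366 = -9718$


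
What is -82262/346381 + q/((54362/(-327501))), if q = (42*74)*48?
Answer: -1208818279499282/1344997423 ≈ -8.9875e+5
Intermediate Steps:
q = 149184 (q = 3108*48 = 149184)
-82262/346381 + q/((54362/(-327501))) = -82262/346381 + 149184/((54362/(-327501))) = -82262*1/346381 + 149184/((54362*(-1/327501))) = -82262/346381 + 149184/(-54362/327501) = -82262/346381 + 149184*(-327501/54362) = -82262/346381 - 3489850656/3883 = -1208818279499282/1344997423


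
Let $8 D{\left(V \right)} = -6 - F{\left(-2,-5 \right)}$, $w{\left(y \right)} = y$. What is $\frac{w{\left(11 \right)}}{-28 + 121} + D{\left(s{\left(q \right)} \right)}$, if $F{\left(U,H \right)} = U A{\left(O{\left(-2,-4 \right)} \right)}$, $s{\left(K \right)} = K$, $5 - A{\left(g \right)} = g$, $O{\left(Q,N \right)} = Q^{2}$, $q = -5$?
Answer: $- \frac{71}{186} \approx -0.38172$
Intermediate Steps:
$A{\left(g \right)} = 5 - g$
$F{\left(U,H \right)} = U$ ($F{\left(U,H \right)} = U \left(5 - \left(-2\right)^{2}\right) = U \left(5 - 4\right) = U 1 = U$)
$D{\left(V \right)} = - \frac{1}{2}$ ($D{\left(V \right)} = \frac{-6 - -2}{8} = \frac{-6 + 2}{8} = \frac{1}{8} \left(-4\right) = - \frac{1}{2}$)
$\frac{w{\left(11 \right)}}{-28 + 121} + D{\left(s{\left(q \right)} \right)} = \frac{11}{-28 + 121} - \frac{1}{2} = \frac{11}{93} - \frac{1}{2} = - \frac{71}{186}$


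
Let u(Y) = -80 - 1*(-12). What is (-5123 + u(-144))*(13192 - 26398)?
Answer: 68552346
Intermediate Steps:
u(Y) = -68 (u(Y) = -80 + 12 = -68)
(-5123 + u(-144))*(13192 - 26398) = (-5123 - 68)*(13192 - 26398) = -5191*(-13206) = 68552346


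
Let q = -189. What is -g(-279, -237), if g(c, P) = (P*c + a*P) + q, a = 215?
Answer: -14979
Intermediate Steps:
g(c, P) = -189 + 215*P + P*c (g(c, P) = (P*c + 215*P) - 189 = (215*P + P*c) - 189 = -189 + 215*P + P*c)
-g(-279, -237) = -(-189 + 215*(-237) - 237*(-279)) = -(-189 - 50955 + 66123) = -1*14979 = -14979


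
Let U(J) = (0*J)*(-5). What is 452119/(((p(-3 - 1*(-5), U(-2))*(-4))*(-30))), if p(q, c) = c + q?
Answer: 452119/240 ≈ 1883.8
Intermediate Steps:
U(J) = 0 (U(J) = 0*(-5) = 0)
452119/(((p(-3 - 1*(-5), U(-2))*(-4))*(-30))) = 452119/((((0 + (-3 - 1*(-5)))*(-4))*(-30))) = 452119/((((0 + (-3 + 5))*(-4))*(-30))) = 452119/((((0 + 2)*(-4))*(-30))) = 452119/(((2*(-4))*(-30))) = 452119/((-8*(-30))) = 452119/240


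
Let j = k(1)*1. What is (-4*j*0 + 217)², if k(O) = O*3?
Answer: 47089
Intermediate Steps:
k(O) = 3*O
j = 3 (j = (3*1)*1 = 3*1 = 3)
(-4*j*0 + 217)² = (-4*3*0 + 217)² = (-12*0 + 217)² = (0 + 217)² = 217² = 47089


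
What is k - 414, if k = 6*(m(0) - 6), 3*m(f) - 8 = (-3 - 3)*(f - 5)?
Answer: -374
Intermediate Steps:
m(f) = 38/3 - 2*f (m(f) = 8/3 + ((-3 - 3)*(f - 5))/3 = 8/3 + (-6*(-5 + f))/3 = 8/3 + (30 - 6*f)/3 = 8/3 + (10 - 2*f) = 38/3 - 2*f)
k = 40 (k = 6*((38/3 - 2*0) - 6) = 6*((38/3 + 0) - 6) = 6*(38/3 - 6) = 6*(20/3) = 40)
k - 414 = 40 - 414 = -374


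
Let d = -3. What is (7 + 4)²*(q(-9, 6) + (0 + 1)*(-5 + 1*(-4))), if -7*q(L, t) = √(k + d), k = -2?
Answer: -1089 - 121*I*√5/7 ≈ -1089.0 - 38.652*I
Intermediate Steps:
q(L, t) = -I*√5/7 (q(L, t) = -√(-2 - 3)/7 = -I*√5/7)
(7 + 4)²*(q(-9, 6) + (0 + 1)*(-5 + 1*(-4))) = (7 + 4)²*(-I*√5/7 + (0 + 1)*(-5 + 1*(-4))) = 11²*(-I*√5/7 + 1*(-5 - 4)) = 121*(-I*√5/7 + 1*(-9)) = 121*(-I*√5/7 - 9) = 121*(-9 - I*√5/7) = -1089 - 121*I*√5/7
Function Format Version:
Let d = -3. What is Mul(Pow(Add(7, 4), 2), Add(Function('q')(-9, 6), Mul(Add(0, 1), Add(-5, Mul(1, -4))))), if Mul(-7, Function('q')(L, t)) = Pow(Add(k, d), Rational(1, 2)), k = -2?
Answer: Add(-1089, Mul(Rational(-121, 7), I, Pow(5, Rational(1, 2)))) ≈ Add(-1089.0, Mul(-38.652, I))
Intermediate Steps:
Function('q')(L, t) = Mul(Rational(-1, 7), I, Pow(5, Rational(1, 2))) (Function('q')(L, t) = Mul(Rational(-1, 7), Pow(Add(-2, -3), Rational(1, 2))) = Mul(Rational(-1, 7), Pow(-5, Rational(1, 2))) = Mul(Rational(-1, 7), Mul(I, Pow(5, Rational(1, 2)))) = Mul(Rational(-1, 7), I, Pow(5, Rational(1, 2))))
Mul(Pow(Add(7, 4), 2), Add(Function('q')(-9, 6), Mul(Add(0, 1), Add(-5, Mul(1, -4))))) = Mul(Pow(Add(7, 4), 2), Add(Mul(Rational(-1, 7), I, Pow(5, Rational(1, 2))), Mul(Add(0, 1), Add(-5, Mul(1, -4))))) = Mul(Pow(11, 2), Add(Mul(Rational(-1, 7), I, Pow(5, Rational(1, 2))), Mul(1, Add(-5, -4)))) = Mul(121, Add(Mul(Rational(-1, 7), I, Pow(5, Rational(1, 2))), Mul(1, -9))) = Mul(121, Add(Mul(Rational(-1, 7), I, Pow(5, Rational(1, 2))), -9)) = Mul(121, Add(-9, Mul(Rational(-1, 7), I, Pow(5, Rational(1, 2))))) = Add(-1089, Mul(Rational(-121, 7), I, Pow(5, Rational(1, 2))))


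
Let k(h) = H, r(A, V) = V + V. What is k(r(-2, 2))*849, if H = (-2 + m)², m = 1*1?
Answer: 849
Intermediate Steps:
m = 1
r(A, V) = 2*V
H = 1 (H = (-2 + 1)² = (-1)² = 1)
k(h) = 1
k(r(-2, 2))*849 = 1*849 = 849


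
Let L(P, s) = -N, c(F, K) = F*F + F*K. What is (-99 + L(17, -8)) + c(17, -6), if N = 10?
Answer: 78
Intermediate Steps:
c(F, K) = F**2 + F*K
L(P, s) = -10 (L(P, s) = -1*10 = -10)
(-99 + L(17, -8)) + c(17, -6) = (-99 - 10) + 17*(17 - 6) = -109 + 17*11 = -109 + 187 = 78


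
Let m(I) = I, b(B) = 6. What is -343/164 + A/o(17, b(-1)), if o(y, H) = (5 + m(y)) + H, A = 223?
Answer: 3371/574 ≈ 5.8728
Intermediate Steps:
o(y, H) = 5 + H + y (o(y, H) = (5 + y) + H = 5 + H + y)
-343/164 + A/o(17, b(-1)) = -343/164 + 223/(5 + 6 + 17) = -343*1/164 + 223/28 = -343/164 + 223*(1/28) = -343/164 + 223/28 = 3371/574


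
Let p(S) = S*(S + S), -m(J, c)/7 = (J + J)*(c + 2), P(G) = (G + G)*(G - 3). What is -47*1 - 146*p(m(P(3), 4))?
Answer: -47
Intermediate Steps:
P(G) = 2*G*(-3 + G) (P(G) = (2*G)*(-3 + G) = 2*G*(-3 + G))
m(J, c) = -14*J*(2 + c) (m(J, c) = -7*(J + J)*(c + 2) = -7*2*J*(2 + c) = -14*J*(2 + c))
p(S) = 2*S**2 (p(S) = S*(2*S) = 2*S**2)
-47*1 - 146*p(m(P(3), 4)) = -47*1 - 292*(-14*2*3*(-3 + 3)*(2 + 4))**2 = -47 - 292*(-14*2*3*0*6)**2 = -47 - 292*(-14*0*6)**2 = -47 - 292*0**2 = -47 - 292*0 = -47 - 146*0 = -47 + 0 = -47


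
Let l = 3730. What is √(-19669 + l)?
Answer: 3*I*√1771 ≈ 126.25*I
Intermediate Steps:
√(-19669 + l) = √(-19669 + 3730) = √(-15939) = 3*I*√1771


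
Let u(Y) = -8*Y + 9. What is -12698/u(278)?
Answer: 12698/2215 ≈ 5.7327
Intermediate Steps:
u(Y) = 9 - 8*Y
-12698/u(278) = -12698/(9 - 8*278) = -12698/(9 - 2224) = -12698/(-2215) = -12698*(-1/2215) = 12698/2215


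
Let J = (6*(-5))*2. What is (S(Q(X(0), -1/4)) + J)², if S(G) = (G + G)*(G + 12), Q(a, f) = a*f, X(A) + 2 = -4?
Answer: 1521/4 ≈ 380.25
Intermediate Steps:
J = -60 (J = -30*2 = -60)
X(A) = -6 (X(A) = -2 - 4 = -6)
S(G) = 2*G*(12 + G) (S(G) = (2*G)*(12 + G) = 2*G*(12 + G))
(S(Q(X(0), -1/4)) + J)² = (2*(-(-6)/4)*(12 - (-6)/4) - 60)² = (2*(-6*(-¼))*(12 - 6*(-¼)) - 60)² = (2*(3/2)*(12 + 3/2) - 60)² = (2*(3/2)*(27/2) - 60)² = (81/2 - 60)² = (-39/2)² = 1521/4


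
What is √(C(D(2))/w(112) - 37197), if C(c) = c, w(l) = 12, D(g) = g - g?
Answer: 3*I*√4133 ≈ 192.87*I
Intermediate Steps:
D(g) = 0
√(C(D(2))/w(112) - 37197) = √(0/12 - 37197) = √(0*(1/12) - 37197) = √(0 - 37197) = √(-37197) = 3*I*√4133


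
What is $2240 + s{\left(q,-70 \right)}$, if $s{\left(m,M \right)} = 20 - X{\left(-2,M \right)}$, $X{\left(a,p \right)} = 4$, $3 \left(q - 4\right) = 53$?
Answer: $2256$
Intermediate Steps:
$q = \frac{65}{3}$ ($q = 4 + \frac{1}{3} \cdot 53 = 4 + \frac{53}{3} = \frac{65}{3} \approx 21.667$)
$s{\left(m,M \right)} = 16$ ($s{\left(m,M \right)} = 20 - 4 = 16$)
$2240 + s{\left(q,-70 \right)} = 2240 + 16 = 2256$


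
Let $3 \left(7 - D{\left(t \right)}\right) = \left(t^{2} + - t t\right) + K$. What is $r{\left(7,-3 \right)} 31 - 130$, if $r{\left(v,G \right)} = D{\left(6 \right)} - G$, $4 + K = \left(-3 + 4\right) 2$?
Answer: $\frac{602}{3} \approx 200.67$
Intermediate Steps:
$K = -2$ ($K = -4 + \left(-3 + 4\right) 2 = -4 + 1 \cdot 2 = -4 + 2 = -2$)
$D{\left(t \right)} = \frac{23}{3}$ ($D{\left(t \right)} = 7 - \frac{\left(t^{2} + - t t\right) - 2}{3} = 7 - \frac{\left(t^{2} - t^{2}\right) - 2}{3} = 7 - \frac{0 - 2}{3} = 7 - - \frac{2}{3} = 7 + \frac{2}{3} = \frac{23}{3}$)
$r{\left(v,G \right)} = \frac{23}{3} - G$
$r{\left(7,-3 \right)} 31 - 130 = \left(\frac{23}{3} - -3\right) 31 - 130 = \left(\frac{23}{3} + 3\right) 31 - 130 = \frac{32}{3} \cdot 31 - 130 = \frac{992}{3} - 130 = \frac{602}{3}$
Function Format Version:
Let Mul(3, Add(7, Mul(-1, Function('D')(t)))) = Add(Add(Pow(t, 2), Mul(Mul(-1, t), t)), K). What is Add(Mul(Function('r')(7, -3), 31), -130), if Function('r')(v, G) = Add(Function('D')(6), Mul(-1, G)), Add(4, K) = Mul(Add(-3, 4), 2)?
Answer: Rational(602, 3) ≈ 200.67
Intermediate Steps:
K = -2 (K = Add(-4, Mul(Add(-3, 4), 2)) = Add(-4, Mul(1, 2)) = Add(-4, 2) = -2)
Function('D')(t) = Rational(23, 3) (Function('D')(t) = Add(7, Mul(Rational(-1, 3), Add(Add(Pow(t, 2), Mul(Mul(-1, t), t)), -2))) = Add(7, Mul(Rational(-1, 3), Add(Add(Pow(t, 2), Mul(-1, Pow(t, 2))), -2))) = Add(7, Mul(Rational(-1, 3), Add(0, -2))) = Add(7, Mul(Rational(-1, 3), -2)) = Add(7, Rational(2, 3)) = Rational(23, 3))
Function('r')(v, G) = Add(Rational(23, 3), Mul(-1, G))
Add(Mul(Function('r')(7, -3), 31), -130) = Add(Mul(Add(Rational(23, 3), Mul(-1, -3)), 31), -130) = Add(Mul(Add(Rational(23, 3), 3), 31), -130) = Add(Mul(Rational(32, 3), 31), -130) = Add(Rational(992, 3), -130) = Rational(602, 3)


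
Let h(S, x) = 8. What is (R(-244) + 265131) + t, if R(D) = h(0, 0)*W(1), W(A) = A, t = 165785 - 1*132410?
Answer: 298514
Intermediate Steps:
t = 33375 (t = 165785 - 132410 = 33375)
R(D) = 8 (R(D) = 8*1 = 8)
(R(-244) + 265131) + t = (8 + 265131) + 33375 = 265139 + 33375 = 298514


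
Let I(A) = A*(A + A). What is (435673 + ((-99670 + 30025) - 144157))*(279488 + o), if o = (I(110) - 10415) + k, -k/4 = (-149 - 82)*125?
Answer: 90694874283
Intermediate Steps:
I(A) = 2*A² (I(A) = A*(2*A) = 2*A²)
k = 115500 (k = -4*(-149 - 82)*125 = -(-924)*125 = -4*(-28875) = 115500)
o = 129285 (o = (2*110² - 10415) + 115500 = (2*12100 - 10415) + 115500 = (24200 - 10415) + 115500 = 13785 + 115500 = 129285)
(435673 + ((-99670 + 30025) - 144157))*(279488 + o) = (435673 + ((-99670 + 30025) - 144157))*(279488 + 129285) = (435673 + (-69645 - 144157))*408773 = (435673 - 213802)*408773 = 221871*408773 = 90694874283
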